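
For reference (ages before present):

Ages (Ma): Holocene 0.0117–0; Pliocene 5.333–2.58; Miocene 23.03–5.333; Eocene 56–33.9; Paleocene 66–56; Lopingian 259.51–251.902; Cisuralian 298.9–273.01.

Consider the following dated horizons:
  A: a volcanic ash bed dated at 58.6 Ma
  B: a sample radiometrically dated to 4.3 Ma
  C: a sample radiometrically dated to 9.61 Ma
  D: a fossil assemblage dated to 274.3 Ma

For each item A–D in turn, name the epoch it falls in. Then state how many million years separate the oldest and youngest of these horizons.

Match each age against the start–end ranges in the excerpt: A = 58.6 Ma → Paleocene (66–56); B = 4.3 Ma → Pliocene (5.333–2.58); C = 9.61 Ma → Miocene (23.03–5.333); D = 274.3 Ma → Cisuralian (298.9–273.01).
The largest age is 274.3 Ma and the smallest is 4.3 Ma; their difference is 270 Myr.

A — Paleocene; B — Pliocene; C — Miocene; D — Cisuralian; span 270 million years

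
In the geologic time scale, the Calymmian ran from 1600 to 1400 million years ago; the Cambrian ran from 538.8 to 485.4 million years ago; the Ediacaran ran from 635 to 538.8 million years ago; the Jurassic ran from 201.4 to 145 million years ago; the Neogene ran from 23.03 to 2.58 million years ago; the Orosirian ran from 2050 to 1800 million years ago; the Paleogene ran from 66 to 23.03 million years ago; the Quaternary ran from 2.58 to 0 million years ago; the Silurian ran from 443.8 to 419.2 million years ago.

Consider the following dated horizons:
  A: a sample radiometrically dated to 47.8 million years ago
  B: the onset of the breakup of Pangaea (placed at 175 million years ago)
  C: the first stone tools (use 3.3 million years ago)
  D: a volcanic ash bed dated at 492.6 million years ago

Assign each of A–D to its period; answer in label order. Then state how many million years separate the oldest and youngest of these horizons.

A — Paleogene; B — Jurassic; C — Neogene; D — Cambrian; span 489.3 million years

A: 47.8 Ma lies in 66–23.03 Ma, so Paleogene.
B: 175 Ma lies in 201.4–145 Ma, so Jurassic.
C: 3.3 Ma lies in 23.03–2.58 Ma, so Neogene.
D: 492.6 Ma lies in 538.8–485.4 Ma, so Cambrian.
Oldest = 492.6 Ma, youngest = 3.3 Ma → span 489.3 Myr.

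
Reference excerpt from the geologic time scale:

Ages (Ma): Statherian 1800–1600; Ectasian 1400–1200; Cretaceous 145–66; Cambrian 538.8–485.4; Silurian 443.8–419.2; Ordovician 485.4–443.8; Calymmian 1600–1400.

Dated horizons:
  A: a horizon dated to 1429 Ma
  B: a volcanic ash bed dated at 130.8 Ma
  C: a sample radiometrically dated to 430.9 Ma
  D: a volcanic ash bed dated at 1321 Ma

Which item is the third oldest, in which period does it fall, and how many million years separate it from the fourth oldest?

Larger Ma means older, so oldest first: A 1429 > D 1321 > C 430.9 > B 130.8.
Counting 3 along gives C (430.9 Ma); the excerpt puts that inside the Silurian, 443.8–419.2 Ma.
Next in line is B (130.8 Ma), and 430.9 − 130.8 = 300.1 Myr.

C, in the Silurian; 300.1 million years to B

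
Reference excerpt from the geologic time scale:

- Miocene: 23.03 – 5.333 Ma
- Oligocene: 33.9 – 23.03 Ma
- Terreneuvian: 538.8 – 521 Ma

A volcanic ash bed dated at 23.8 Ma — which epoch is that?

23.8 Ma lies between 33.9 and 23.03 Ma, so it falls in the Oligocene.

Oligocene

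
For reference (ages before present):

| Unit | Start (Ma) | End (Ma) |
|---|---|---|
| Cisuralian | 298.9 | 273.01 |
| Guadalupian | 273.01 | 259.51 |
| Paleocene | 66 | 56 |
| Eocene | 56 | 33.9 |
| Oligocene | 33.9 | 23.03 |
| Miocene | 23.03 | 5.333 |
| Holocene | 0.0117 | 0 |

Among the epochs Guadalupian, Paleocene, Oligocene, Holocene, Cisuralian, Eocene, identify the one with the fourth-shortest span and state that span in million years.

Guadalupian, 13.5 million years

Start − end for each: Guadalupian 273.01 − 259.51 = 13.5; Paleocene 66 − 56 = 10; Oligocene 33.9 − 23.03 = 10.87; Holocene 0.0117 − 0 = 0.0117; Cisuralian 298.9 − 273.01 = 25.89; Eocene 56 − 33.9 = 22.1.
Ranking these from shortest: Holocene < Paleocene < Oligocene < Guadalupian < Eocene < Cisuralian.
Position 4 in that ranking is Guadalupian, which lasted 13.5 Myr.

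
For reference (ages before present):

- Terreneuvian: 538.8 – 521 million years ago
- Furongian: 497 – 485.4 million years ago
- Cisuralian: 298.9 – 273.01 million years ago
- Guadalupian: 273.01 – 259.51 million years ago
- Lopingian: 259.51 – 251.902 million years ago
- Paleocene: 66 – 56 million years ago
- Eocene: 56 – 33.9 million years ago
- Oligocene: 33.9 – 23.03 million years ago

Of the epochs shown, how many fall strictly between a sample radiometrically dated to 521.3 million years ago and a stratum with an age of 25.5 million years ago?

521.3 Ma sits inside the Terreneuvian (538.8–521) and 25.5 Ma inside the Oligocene (33.9–23.03); neither of those is wholly between the two dates.
The listed epochs lying completely between them are Furongian, Cisuralian, Guadalupian, Lopingian, Paleocene, Eocene — 6 in all.

6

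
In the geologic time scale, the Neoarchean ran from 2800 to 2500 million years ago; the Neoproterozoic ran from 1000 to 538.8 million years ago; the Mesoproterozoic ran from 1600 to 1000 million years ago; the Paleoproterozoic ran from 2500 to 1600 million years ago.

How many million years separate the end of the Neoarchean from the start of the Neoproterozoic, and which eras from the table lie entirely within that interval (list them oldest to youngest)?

1500 million years; Paleoproterozoic, Mesoproterozoic

End of Neoarchean = 2500 Ma; start of Neoproterozoic = 1000 Ma.
Gap = 2500 − 1000 = 1500 Myr.
Eras wholly inside 2500–1000 Ma: Paleoproterozoic (2500–1600), Mesoproterozoic (1600–1000).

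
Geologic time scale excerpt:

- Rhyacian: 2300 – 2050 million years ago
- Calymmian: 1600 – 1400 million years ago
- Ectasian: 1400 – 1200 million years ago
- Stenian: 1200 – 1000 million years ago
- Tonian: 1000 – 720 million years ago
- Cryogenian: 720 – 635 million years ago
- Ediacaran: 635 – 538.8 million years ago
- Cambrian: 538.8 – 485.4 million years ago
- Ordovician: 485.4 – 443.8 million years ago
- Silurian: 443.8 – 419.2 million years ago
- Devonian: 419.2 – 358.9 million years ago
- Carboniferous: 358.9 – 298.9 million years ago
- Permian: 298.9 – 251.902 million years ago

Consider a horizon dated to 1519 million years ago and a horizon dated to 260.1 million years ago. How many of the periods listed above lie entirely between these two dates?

10

1519 Ma sits inside the Calymmian (1600–1400) and 260.1 Ma inside the Permian (298.9–251.902); neither of those is wholly between the two dates.
The listed periods lying completely between them are Ectasian, Stenian, Tonian, Cryogenian, Ediacaran, Cambrian, Ordovician, Silurian, Devonian, Carboniferous — 10 in all.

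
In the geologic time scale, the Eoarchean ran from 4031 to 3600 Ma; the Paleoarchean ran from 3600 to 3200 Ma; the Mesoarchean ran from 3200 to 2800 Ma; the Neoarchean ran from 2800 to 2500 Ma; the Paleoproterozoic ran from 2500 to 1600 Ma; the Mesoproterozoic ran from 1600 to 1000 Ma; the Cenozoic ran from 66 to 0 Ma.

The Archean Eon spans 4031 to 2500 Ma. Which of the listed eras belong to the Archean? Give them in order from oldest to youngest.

Eoarchean, Paleoarchean, Mesoarchean, Neoarchean

Eras with both bounds inside 4031–2500 Ma: Eoarchean (4031–3600), Paleoarchean (3600–3200), Mesoarchean (3200–2800), Neoarchean (2800–2500).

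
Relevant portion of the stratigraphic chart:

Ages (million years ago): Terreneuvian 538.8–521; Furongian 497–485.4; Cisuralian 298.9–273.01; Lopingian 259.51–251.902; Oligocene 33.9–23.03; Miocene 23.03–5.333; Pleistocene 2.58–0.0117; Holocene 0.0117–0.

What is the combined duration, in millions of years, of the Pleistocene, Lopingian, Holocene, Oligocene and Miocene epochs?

38.755 million years

Each duration: Pleistocene = 2.5683; Lopingian = 7.608; Holocene = 0.0117; Oligocene = 10.87; Miocene = 17.697.
Sum: 2.5683 + 7.608 + 0.0117 + 10.87 + 17.697 = 38.755 Myr.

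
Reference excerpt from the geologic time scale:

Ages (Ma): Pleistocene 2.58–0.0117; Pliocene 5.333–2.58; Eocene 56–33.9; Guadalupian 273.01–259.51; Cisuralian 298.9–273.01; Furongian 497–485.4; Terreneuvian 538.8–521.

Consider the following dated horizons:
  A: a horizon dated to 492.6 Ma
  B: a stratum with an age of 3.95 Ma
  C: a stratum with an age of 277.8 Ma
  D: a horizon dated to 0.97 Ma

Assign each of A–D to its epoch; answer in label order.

Match each age against the start–end ranges in the excerpt: A = 492.6 Ma → Furongian (497–485.4); B = 3.95 Ma → Pliocene (5.333–2.58); C = 277.8 Ma → Cisuralian (298.9–273.01); D = 0.97 Ma → Pleistocene (2.58–0.0117).

A — Furongian; B — Pliocene; C — Cisuralian; D — Pleistocene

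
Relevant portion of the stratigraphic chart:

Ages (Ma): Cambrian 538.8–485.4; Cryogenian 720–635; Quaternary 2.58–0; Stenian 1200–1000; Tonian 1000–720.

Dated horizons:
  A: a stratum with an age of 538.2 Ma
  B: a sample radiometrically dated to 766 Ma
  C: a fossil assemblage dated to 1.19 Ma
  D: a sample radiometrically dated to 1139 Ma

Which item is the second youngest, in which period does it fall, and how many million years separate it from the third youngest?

Sorted youngest-first by Ma: C (1.19), A (538.2), B (766), D (1139).
The second youngest is A at 538.2 Ma, which lies in 538.8–485.4 Ma: the Cambrian.
The third youngest is B at 766 Ma; separation = |538.2 − 766| = 227.8 Myr.

A, in the Cambrian; 227.8 million years to B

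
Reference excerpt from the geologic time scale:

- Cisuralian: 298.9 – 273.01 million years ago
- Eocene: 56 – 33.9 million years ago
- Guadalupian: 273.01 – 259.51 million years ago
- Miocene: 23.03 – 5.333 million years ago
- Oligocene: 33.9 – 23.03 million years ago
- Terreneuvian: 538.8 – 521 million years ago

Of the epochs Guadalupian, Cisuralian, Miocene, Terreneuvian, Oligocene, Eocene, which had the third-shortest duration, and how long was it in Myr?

Miocene, 17.697 million years

Start − end for each: Guadalupian 273.01 − 259.51 = 13.5; Cisuralian 298.9 − 273.01 = 25.89; Miocene 23.03 − 5.333 = 17.697; Terreneuvian 538.8 − 521 = 17.8; Oligocene 33.9 − 23.03 = 10.87; Eocene 56 − 33.9 = 22.1.
Ranking these from shortest: Oligocene < Guadalupian < Miocene < Terreneuvian < Eocene < Cisuralian.
Position 3 in that ranking is Miocene, which lasted 17.697 Myr.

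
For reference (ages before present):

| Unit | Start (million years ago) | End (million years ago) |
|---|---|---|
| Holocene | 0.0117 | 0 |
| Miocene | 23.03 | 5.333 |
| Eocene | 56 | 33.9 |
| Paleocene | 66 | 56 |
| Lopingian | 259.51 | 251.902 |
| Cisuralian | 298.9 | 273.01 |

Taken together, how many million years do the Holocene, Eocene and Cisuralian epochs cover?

Duration is start − end for each: (0.0117 − 0) + (56 − 33.9) + (298.9 − 273.01).
That is 0.0117 + 22.1 + 25.89, which totals 48.0017 million years.

48.0017 million years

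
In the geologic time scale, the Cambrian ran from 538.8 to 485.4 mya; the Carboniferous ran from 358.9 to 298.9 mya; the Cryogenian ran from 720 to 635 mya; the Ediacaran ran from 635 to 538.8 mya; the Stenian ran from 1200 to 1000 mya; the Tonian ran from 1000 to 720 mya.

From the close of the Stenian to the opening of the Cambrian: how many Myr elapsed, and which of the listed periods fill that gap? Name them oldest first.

End of Stenian = 1000 Ma; start of Cambrian = 538.8 Ma.
Gap = 1000 − 538.8 = 461.2 Myr.
Periods wholly inside 1000–538.8 Ma: Tonian (1000–720), Cryogenian (720–635), Ediacaran (635–538.8).

461.2 million years; Tonian, Cryogenian, Ediacaran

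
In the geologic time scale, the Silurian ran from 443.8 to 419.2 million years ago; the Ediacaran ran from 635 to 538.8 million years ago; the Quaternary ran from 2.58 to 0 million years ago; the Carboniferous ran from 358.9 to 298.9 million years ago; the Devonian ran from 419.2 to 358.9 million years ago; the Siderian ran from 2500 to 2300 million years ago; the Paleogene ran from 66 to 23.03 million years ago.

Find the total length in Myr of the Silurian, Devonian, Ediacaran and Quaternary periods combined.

Each duration: Silurian = 24.6; Devonian = 60.3; Ediacaran = 96.2; Quaternary = 2.58.
Sum: 24.6 + 60.3 + 96.2 + 2.58 = 183.68 Myr.

183.68 million years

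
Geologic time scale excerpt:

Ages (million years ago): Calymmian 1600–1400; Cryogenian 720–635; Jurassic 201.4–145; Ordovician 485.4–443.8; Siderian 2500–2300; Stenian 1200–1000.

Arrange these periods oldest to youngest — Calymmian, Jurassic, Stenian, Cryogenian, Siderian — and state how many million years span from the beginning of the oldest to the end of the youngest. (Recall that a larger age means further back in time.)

Siderian, Calymmian, Stenian, Cryogenian, Jurassic; total span 2355 Myr

Start ages (Ma): Siderian 2500, Calymmian 1600, Stenian 1200, Cryogenian 720, Jurassic 201.4.
Ordered oldest to youngest: Siderian, Calymmian, Stenian, Cryogenian, Jurassic.
Span = 2500 − 145 = 2355 Myr.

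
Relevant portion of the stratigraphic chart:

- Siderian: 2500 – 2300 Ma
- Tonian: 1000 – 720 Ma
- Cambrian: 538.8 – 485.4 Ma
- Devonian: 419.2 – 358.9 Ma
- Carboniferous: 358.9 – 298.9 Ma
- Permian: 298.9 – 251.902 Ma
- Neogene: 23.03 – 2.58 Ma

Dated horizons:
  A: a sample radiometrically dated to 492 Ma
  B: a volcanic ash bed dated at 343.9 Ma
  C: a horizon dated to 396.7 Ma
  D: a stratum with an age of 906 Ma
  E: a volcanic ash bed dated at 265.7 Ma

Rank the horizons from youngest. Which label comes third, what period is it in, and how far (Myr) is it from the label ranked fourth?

Sorted youngest-first by Ma: E (265.7), B (343.9), C (396.7), A (492), D (906).
The third youngest is C at 396.7 Ma, which lies in 419.2–358.9 Ma: the Devonian.
The fourth youngest is A at 492 Ma; separation = |396.7 − 492| = 95.3 Myr.

C, in the Devonian; 95.3 million years to A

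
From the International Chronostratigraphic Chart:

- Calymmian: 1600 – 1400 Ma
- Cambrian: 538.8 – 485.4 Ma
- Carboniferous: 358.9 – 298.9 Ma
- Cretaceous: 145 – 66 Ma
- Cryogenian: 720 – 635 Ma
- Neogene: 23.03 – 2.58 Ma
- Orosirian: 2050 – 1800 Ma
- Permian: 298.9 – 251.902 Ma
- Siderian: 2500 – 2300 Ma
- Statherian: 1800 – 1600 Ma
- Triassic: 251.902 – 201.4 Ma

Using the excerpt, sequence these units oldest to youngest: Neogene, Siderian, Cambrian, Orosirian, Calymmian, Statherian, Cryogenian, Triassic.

Sorting by start age (descending Ma, since larger Ma = older): Siderian began 2500, Orosirian began 2050, Statherian began 1800, Calymmian began 1600, Cryogenian began 720, Cambrian began 538.8, Triassic began 251.902, Neogene began 23.03.

Siderian, Orosirian, Statherian, Calymmian, Cryogenian, Cambrian, Triassic, Neogene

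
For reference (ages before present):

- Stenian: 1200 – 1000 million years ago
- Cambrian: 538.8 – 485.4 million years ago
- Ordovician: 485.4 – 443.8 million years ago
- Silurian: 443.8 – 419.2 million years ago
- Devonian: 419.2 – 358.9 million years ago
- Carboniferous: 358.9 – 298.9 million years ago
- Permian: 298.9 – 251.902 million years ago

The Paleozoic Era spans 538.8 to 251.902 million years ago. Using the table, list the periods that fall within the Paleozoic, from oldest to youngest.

Periods with both bounds inside 538.8–251.902 Ma: Cambrian (538.8–485.4), Ordovician (485.4–443.8), Silurian (443.8–419.2), Devonian (419.2–358.9), Carboniferous (358.9–298.9), Permian (298.9–251.902).

Cambrian, Ordovician, Silurian, Devonian, Carboniferous, Permian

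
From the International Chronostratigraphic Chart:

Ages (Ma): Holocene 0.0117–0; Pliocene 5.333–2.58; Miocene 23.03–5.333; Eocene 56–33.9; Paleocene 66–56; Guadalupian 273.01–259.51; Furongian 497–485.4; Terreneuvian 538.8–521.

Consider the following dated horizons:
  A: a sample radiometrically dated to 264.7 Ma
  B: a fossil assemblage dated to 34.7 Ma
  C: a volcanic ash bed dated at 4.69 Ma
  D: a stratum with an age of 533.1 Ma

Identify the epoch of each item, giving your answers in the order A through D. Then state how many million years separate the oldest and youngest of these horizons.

Match each age against the start–end ranges in the excerpt: A = 264.7 Ma → Guadalupian (273.01–259.51); B = 34.7 Ma → Eocene (56–33.9); C = 4.69 Ma → Pliocene (5.333–2.58); D = 533.1 Ma → Terreneuvian (538.8–521).
The largest age is 533.1 Ma and the smallest is 4.69 Ma; their difference is 528.41 Myr.

A — Guadalupian; B — Eocene; C — Pliocene; D — Terreneuvian; span 528.41 million years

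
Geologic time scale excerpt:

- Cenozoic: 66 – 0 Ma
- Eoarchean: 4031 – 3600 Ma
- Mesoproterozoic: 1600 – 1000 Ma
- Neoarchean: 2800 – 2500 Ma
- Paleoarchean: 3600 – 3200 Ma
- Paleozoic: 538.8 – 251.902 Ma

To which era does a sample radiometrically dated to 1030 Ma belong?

Mesoproterozoic

1030 Ma lies between 1600 and 1000 Ma, so it falls in the Mesoproterozoic.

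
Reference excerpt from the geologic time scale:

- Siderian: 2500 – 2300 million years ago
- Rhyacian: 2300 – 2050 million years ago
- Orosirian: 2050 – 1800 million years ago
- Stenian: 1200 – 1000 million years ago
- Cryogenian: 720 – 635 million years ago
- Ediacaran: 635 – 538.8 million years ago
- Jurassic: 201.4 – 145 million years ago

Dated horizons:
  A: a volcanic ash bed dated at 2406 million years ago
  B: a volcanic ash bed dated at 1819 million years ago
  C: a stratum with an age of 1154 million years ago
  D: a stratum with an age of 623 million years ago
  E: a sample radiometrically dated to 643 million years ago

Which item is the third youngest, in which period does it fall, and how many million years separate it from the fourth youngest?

Sorted youngest-first by Ma: D (623), E (643), C (1154), B (1819), A (2406).
The third youngest is C at 1154 Ma, which lies in 1200–1000 Ma: the Stenian.
The fourth youngest is B at 1819 Ma; separation = |1154 − 1819| = 665 Myr.

C, in the Stenian; 665 million years to B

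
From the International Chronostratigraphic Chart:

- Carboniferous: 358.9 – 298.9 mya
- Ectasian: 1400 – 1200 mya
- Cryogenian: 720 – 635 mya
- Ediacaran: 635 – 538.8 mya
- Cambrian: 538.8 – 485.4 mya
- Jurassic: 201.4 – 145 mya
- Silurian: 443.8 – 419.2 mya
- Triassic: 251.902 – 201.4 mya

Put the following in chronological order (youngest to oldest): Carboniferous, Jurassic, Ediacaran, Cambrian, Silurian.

The oldest of these is Ediacaran (starts 635 Ma) and the youngest is Jurassic (ends 145 Ma).
In between, by decreasing start age: Cambrian (538.8), Silurian (443.8), Carboniferous (358.9).
Listing youngest first means reversing that sequence.

Jurassic, Carboniferous, Silurian, Cambrian, Ediacaran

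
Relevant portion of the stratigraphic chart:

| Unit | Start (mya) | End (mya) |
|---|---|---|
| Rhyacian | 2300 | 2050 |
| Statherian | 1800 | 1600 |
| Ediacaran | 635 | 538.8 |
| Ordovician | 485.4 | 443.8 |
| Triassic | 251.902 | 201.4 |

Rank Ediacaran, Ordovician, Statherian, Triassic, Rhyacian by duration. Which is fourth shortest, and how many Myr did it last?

Durations: Ediacaran 96.2; Ordovician 41.6; Statherian 200; Triassic 50.502; Rhyacian 250 Myr.
Sorted shortest-first: Ordovician (41.6), Triassic (50.502), Ediacaran (96.2), Statherian (200), Rhyacian (250).
The fourth shortest is Statherian at 200 Myr.

Statherian, 200 million years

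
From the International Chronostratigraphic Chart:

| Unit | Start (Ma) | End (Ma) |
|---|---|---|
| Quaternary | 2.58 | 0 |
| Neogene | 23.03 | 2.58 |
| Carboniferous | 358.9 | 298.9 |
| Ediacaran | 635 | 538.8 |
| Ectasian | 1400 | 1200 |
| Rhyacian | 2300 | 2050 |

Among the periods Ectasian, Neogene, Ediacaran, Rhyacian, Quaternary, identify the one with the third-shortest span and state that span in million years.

Ediacaran, 96.2 million years

Durations: Ectasian 200; Neogene 20.45; Ediacaran 96.2; Rhyacian 250; Quaternary 2.58 Myr.
Sorted shortest-first: Quaternary (2.58), Neogene (20.45), Ediacaran (96.2), Ectasian (200), Rhyacian (250).
The third shortest is Ediacaran at 96.2 Myr.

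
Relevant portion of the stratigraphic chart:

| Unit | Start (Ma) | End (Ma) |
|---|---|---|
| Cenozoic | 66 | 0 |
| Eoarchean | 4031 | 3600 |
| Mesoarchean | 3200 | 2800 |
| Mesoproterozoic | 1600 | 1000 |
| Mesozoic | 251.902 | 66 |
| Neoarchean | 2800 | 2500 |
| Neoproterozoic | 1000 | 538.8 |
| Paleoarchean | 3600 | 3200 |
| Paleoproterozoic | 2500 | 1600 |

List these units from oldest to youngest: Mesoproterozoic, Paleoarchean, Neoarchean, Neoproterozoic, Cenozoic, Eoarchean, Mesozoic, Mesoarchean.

Eoarchean → Paleoarchean → Mesoarchean → Neoarchean → Mesoproterozoic → Neoproterozoic → Mesozoic → Cenozoic

Read off each span (Ma): Mesoproterozoic 1600–1000; Paleoarchean 3600–3200; Neoarchean 2800–2500; Neoproterozoic 1000–538.8; Cenozoic 66–0; Eoarchean 4031–3600; Mesozoic 251.902–66; Mesoarchean 3200–2800.
Larger Ma is older, so oldest→youngest is Eoarchean, Paleoarchean, Mesoarchean, Neoarchean, Mesoproterozoic, Neoproterozoic, Mesozoic, Cenozoic.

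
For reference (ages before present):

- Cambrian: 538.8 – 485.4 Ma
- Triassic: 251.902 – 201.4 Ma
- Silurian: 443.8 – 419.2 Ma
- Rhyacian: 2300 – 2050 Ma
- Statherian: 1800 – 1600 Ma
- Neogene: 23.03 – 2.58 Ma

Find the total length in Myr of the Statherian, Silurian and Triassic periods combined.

Duration is start − end for each: (1800 − 1600) + (443.8 − 419.2) + (251.902 − 201.4).
That is 200 + 24.6 + 50.502, which totals 275.102 million years.

275.102 million years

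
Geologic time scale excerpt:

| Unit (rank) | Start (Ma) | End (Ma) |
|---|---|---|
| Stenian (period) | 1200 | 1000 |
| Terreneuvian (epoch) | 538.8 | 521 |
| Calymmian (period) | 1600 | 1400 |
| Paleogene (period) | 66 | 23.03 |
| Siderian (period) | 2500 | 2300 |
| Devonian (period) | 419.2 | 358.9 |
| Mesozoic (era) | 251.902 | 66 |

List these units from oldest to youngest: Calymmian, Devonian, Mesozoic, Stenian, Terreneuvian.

The oldest of these is Calymmian (starts 1600 Ma) and the youngest is Mesozoic (ends 66 Ma).
In between, by decreasing start age: Stenian (1200), Terreneuvian (538.8), Devonian (419.2).

Calymmian, Stenian, Terreneuvian, Devonian, Mesozoic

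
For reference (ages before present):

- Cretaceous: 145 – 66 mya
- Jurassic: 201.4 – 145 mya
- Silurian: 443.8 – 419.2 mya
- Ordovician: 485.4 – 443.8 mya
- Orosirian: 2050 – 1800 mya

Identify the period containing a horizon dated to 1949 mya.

Orosirian

1949 Ma lies between 2050 and 1800 Ma, so it falls in the Orosirian.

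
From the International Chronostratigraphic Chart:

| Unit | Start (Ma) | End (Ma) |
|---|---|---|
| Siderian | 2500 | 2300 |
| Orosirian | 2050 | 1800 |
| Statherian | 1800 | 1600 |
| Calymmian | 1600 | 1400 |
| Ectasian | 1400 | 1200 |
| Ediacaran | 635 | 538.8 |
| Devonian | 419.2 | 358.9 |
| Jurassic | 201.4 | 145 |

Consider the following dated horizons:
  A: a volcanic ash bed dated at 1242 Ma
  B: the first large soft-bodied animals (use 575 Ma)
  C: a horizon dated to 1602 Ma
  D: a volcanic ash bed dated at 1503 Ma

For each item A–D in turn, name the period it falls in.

A: 1242 Ma lies in 1400–1200 Ma, so Ectasian.
B: 575 Ma lies in 635–538.8 Ma, so Ediacaran.
C: 1602 Ma lies in 1800–1600 Ma, so Statherian.
D: 1503 Ma lies in 1600–1400 Ma, so Calymmian.

A — Ectasian; B — Ediacaran; C — Statherian; D — Calymmian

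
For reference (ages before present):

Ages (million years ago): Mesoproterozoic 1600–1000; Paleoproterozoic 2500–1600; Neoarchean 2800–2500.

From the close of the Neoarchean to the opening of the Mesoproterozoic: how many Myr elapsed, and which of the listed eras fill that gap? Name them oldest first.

900 million years; Paleoproterozoic

The Neoarchean closes at 2500 Ma and the Mesoproterozoic opens at 1600 Ma, so the interval is 2500 − 1600 = 900 Myr.
An era fits inside if it starts at or after 2500 Ma and ends at or before 1600 Ma; oldest first that gives Paleoproterozoic.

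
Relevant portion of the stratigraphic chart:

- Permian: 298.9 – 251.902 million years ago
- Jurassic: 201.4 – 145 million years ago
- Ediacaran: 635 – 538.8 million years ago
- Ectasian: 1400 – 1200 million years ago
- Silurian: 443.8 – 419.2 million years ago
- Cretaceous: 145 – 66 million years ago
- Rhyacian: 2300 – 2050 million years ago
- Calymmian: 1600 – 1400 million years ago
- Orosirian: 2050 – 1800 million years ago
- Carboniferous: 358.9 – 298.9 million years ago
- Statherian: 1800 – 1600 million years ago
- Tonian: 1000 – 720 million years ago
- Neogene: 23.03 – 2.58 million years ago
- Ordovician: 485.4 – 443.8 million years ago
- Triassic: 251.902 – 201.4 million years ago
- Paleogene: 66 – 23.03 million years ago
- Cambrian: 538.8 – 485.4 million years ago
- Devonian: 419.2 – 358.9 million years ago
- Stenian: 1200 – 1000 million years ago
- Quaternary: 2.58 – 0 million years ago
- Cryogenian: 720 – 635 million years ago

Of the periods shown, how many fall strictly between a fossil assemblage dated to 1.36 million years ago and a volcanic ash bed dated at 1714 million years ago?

17

1714 Ma sits inside the Statherian (1800–1600) and 1.36 Ma inside the Quaternary (2.58–0); neither of those is wholly between the two dates.
The listed periods lying completely between them are Calymmian, Ectasian, Stenian, Tonian, Cryogenian, Ediacaran, Cambrian, Ordovician, Silurian, Devonian, Carboniferous, Permian, Triassic, Jurassic, Cretaceous, Paleogene, Neogene — 17 in all.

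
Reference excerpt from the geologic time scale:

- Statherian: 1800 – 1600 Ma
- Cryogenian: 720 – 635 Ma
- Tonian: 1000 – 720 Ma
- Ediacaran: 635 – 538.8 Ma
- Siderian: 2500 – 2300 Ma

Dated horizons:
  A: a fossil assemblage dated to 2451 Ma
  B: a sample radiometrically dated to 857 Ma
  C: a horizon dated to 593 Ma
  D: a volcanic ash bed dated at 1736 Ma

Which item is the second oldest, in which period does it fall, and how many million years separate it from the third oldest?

D, in the Statherian; 879 million years to B

Sorted oldest-first by Ma: A (2451), D (1736), B (857), C (593).
The second oldest is D at 1736 Ma, which lies in 1800–1600 Ma: the Statherian.
The third oldest is B at 857 Ma; separation = |1736 − 857| = 879 Myr.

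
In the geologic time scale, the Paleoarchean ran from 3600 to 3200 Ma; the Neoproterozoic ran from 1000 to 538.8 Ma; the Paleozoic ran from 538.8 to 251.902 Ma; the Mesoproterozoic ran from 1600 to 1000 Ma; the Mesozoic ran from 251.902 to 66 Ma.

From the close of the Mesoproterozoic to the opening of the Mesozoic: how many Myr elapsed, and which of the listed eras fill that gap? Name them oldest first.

The Mesoproterozoic closes at 1000 Ma and the Mesozoic opens at 251.902 Ma, so the interval is 1000 − 251.902 = 748.098 Myr.
An era fits inside if it starts at or after 1000 Ma and ends at or before 251.902 Ma; oldest first that gives Neoproterozoic, Paleozoic.

748.098 million years; Neoproterozoic, Paleozoic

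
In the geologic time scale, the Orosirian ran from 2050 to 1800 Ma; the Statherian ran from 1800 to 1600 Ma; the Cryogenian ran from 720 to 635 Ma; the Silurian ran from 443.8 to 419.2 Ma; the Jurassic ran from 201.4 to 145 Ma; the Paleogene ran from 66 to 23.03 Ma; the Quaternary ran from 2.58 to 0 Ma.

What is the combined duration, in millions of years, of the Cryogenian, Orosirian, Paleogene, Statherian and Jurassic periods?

Each duration: Cryogenian = 85; Orosirian = 250; Paleogene = 42.97; Statherian = 200; Jurassic = 56.4.
Sum: 85 + 250 + 42.97 + 200 + 56.4 = 634.37 Myr.

634.37 million years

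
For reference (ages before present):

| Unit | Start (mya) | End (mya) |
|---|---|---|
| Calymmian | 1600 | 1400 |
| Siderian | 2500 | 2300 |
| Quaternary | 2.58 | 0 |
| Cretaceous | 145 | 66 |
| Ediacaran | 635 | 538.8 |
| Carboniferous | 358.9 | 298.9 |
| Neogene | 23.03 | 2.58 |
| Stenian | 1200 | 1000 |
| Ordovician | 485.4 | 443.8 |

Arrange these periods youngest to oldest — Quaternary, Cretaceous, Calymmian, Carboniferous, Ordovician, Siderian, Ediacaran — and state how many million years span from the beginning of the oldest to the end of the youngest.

Start ages (Ma): Siderian 2500, Calymmian 1600, Ediacaran 635, Ordovician 485.4, Carboniferous 358.9, Cretaceous 145, Quaternary 2.58.
Ordered youngest to oldest: Quaternary, Cretaceous, Carboniferous, Ordovician, Ediacaran, Calymmian, Siderian.
Span = 2500 − 0 = 2500 Myr.

Quaternary → Cretaceous → Carboniferous → Ordovician → Ediacaran → Calymmian → Siderian; total span 2500 Myr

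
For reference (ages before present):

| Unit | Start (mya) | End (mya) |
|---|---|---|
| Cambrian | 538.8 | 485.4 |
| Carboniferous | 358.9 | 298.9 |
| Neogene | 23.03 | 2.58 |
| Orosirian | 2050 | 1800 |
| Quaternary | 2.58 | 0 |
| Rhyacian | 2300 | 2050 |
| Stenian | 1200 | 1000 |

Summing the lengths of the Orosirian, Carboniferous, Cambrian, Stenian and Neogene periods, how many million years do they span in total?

583.85 million years

Each duration: Orosirian = 250; Carboniferous = 60; Cambrian = 53.4; Stenian = 200; Neogene = 20.45.
Sum: 250 + 60 + 53.4 + 200 + 20.45 = 583.85 Myr.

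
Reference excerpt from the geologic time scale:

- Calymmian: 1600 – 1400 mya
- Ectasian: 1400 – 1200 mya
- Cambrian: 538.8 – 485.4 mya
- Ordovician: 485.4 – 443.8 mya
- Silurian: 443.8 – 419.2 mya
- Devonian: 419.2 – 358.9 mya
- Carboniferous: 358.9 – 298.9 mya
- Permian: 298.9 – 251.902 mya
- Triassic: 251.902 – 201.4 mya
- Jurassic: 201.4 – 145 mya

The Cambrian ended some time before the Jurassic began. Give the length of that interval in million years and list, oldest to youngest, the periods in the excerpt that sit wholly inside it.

284 million years; Ordovician, Silurian, Devonian, Carboniferous, Permian, Triassic

End of Cambrian = 485.4 Ma; start of Jurassic = 201.4 Ma.
Gap = 485.4 − 201.4 = 284 Myr.
Periods wholly inside 485.4–201.4 Ma: Ordovician (485.4–443.8), Silurian (443.8–419.2), Devonian (419.2–358.9), Carboniferous (358.9–298.9), Permian (298.9–251.902), Triassic (251.902–201.4).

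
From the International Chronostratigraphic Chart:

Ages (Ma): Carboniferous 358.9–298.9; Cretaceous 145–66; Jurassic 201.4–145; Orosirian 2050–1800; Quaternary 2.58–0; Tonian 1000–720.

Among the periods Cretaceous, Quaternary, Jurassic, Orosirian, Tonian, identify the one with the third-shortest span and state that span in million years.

Cretaceous, 79 million years

Start − end for each: Cretaceous 145 − 66 = 79; Quaternary 2.58 − 0 = 2.58; Jurassic 201.4 − 145 = 56.4; Orosirian 2050 − 1800 = 250; Tonian 1000 − 720 = 280.
Ranking these from shortest: Quaternary < Jurassic < Cretaceous < Orosirian < Tonian.
Position 3 in that ranking is Cretaceous, which lasted 79 Myr.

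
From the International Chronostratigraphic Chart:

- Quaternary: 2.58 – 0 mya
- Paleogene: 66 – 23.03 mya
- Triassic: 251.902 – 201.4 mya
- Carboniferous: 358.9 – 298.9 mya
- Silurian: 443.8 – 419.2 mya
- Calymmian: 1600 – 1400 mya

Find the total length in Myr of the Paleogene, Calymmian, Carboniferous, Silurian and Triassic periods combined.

Each duration: Paleogene = 42.97; Calymmian = 200; Carboniferous = 60; Silurian = 24.6; Triassic = 50.502.
Sum: 42.97 + 200 + 60 + 24.6 + 50.502 = 378.072 Myr.

378.072 million years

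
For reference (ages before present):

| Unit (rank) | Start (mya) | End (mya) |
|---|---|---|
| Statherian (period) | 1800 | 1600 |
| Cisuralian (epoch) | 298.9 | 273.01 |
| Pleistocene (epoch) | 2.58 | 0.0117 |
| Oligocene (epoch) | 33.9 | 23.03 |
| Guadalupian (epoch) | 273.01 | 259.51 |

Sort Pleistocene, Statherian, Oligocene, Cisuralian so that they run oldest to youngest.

Statherian → Cisuralian → Oligocene → Pleistocene

The oldest of these is Statherian (starts 1800 Ma) and the youngest is Pleistocene (ends 0.0117 Ma).
In between, by decreasing start age: Cisuralian (298.9), Oligocene (33.9).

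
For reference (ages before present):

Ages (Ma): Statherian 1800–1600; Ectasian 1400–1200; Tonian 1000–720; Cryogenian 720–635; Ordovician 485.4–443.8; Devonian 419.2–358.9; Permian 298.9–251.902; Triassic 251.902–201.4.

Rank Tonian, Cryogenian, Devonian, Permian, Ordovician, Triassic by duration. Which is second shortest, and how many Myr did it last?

Permian, 46.998 million years

Start − end for each: Tonian 1000 − 720 = 280; Cryogenian 720 − 635 = 85; Devonian 419.2 − 358.9 = 60.3; Permian 298.9 − 251.902 = 46.998; Ordovician 485.4 − 443.8 = 41.6; Triassic 251.902 − 201.4 = 50.502.
Ranking these from shortest: Ordovician < Permian < Triassic < Devonian < Cryogenian < Tonian.
Position 2 in that ranking is Permian, which lasted 46.998 Myr.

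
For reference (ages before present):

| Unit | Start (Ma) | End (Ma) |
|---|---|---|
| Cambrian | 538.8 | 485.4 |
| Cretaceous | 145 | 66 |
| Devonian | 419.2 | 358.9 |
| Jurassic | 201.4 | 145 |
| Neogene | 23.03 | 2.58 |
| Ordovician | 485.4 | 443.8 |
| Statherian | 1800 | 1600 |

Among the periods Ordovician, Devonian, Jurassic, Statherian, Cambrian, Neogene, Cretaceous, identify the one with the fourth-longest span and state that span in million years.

Jurassic, 56.4 million years

Start − end for each: Ordovician 485.4 − 443.8 = 41.6; Devonian 419.2 − 358.9 = 60.3; Jurassic 201.4 − 145 = 56.4; Statherian 1800 − 1600 = 200; Cambrian 538.8 − 485.4 = 53.4; Neogene 23.03 − 2.58 = 20.45; Cretaceous 145 − 66 = 79.
Ranking these from longest: Statherian > Cretaceous > Devonian > Jurassic > Cambrian > Ordovician > Neogene.
Position 4 in that ranking is Jurassic, which lasted 56.4 Myr.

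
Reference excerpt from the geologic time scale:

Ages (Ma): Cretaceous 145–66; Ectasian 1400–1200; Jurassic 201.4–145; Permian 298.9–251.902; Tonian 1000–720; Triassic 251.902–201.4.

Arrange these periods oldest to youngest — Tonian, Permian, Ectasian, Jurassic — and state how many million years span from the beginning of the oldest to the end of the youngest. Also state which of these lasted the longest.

Ectasian, Tonian, Permian, Jurassic; total span 1255 Myr; longest is Tonian

From the excerpt: Tonian 1000–720; Permian 298.9–251.902; Ectasian 1400–1200; Jurassic 201.4–145 (Ma).
Larger Ma is earlier, so the oldest is Ectasian and the youngest is Jurassic; oldest to youngest: Ectasian, Tonian, Permian, Jurassic.
Oldest start 1400 minus youngest end 145 gives 1255 Myr overall.
Individual lengths (start − end): Jurassic 56.4; Tonian 280; Permian 46.998; Ectasian 200. The largest is Tonian at 280 Myr.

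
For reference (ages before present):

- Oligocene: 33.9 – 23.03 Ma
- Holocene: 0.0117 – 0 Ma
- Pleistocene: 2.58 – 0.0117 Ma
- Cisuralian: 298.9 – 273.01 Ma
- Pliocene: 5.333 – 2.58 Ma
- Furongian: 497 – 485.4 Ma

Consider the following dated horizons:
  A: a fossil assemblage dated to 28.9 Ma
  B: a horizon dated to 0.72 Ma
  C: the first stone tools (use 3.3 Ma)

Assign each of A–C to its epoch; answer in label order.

Match each age against the start–end ranges in the excerpt: A = 28.9 Ma → Oligocene (33.9–23.03); B = 0.72 Ma → Pleistocene (2.58–0.0117); C = 3.3 Ma → Pliocene (5.333–2.58).

A — Oligocene; B — Pleistocene; C — Pliocene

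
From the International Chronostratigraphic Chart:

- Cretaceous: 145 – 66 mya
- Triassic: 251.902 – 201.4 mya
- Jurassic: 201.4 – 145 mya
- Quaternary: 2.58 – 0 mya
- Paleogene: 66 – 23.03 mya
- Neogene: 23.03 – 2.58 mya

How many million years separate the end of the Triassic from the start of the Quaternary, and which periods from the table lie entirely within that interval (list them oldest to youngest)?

The Triassic closes at 201.4 Ma and the Quaternary opens at 2.58 Ma, so the interval is 201.4 − 2.58 = 198.82 Myr.
A period fits inside if it starts at or after 201.4 Ma and ends at or before 2.58 Ma; oldest first that gives Jurassic, Cretaceous, Paleogene, Neogene.

198.82 million years; Jurassic, Cretaceous, Paleogene, Neogene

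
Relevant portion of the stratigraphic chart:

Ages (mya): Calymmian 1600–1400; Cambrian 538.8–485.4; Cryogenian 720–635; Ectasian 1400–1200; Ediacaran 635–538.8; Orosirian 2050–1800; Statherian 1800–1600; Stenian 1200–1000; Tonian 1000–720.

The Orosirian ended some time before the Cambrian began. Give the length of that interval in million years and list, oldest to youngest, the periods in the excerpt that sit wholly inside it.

1261.2 million years; Statherian, Calymmian, Ectasian, Stenian, Tonian, Cryogenian, Ediacaran

End of Orosirian = 1800 Ma; start of Cambrian = 538.8 Ma.
Gap = 1800 − 538.8 = 1261.2 Myr.
Periods wholly inside 1800–538.8 Ma: Statherian (1800–1600), Calymmian (1600–1400), Ectasian (1400–1200), Stenian (1200–1000), Tonian (1000–720), Cryogenian (720–635), Ediacaran (635–538.8).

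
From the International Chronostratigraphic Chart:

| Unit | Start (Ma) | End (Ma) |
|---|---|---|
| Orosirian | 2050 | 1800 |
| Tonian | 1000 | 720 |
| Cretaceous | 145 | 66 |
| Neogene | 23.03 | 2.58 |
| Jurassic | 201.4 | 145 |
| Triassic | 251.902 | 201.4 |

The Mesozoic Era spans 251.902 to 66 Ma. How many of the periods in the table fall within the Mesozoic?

Periods inside 251.902–66 Ma: Triassic, Jurassic, Cretaceous — 3 in total.

3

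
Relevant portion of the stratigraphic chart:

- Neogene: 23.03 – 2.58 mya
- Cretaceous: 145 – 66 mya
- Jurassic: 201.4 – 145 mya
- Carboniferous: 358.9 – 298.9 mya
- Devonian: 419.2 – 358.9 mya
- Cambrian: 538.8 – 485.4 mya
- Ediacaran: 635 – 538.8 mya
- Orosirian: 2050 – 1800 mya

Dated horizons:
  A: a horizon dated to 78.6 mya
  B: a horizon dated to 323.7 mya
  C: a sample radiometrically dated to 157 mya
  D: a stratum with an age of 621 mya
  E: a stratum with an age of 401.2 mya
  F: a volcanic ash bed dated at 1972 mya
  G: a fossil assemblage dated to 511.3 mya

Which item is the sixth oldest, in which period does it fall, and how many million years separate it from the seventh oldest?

Sorted oldest-first by Ma: F (1972), D (621), G (511.3), E (401.2), B (323.7), C (157), A (78.6).
The sixth oldest is C at 157 Ma, which lies in 201.4–145 Ma: the Jurassic.
The seventh oldest is A at 78.6 Ma; separation = |157 − 78.6| = 78.4 Myr.

C, in the Jurassic; 78.4 million years to A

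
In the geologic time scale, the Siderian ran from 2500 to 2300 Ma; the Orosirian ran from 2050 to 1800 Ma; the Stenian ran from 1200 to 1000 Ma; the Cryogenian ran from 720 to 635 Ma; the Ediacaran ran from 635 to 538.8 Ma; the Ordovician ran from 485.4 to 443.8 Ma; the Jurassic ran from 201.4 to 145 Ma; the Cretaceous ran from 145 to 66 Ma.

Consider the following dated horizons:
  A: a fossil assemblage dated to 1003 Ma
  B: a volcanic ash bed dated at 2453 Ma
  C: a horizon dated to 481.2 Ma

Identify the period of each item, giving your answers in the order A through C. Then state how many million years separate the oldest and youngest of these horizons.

A: 1003 Ma lies in 1200–1000 Ma, so Stenian.
B: 2453 Ma lies in 2500–2300 Ma, so Siderian.
C: 481.2 Ma lies in 485.4–443.8 Ma, so Ordovician.
Oldest = 2453 Ma, youngest = 481.2 Ma → span 1971.8 Myr.

A — Stenian; B — Siderian; C — Ordovician; span 1971.8 million years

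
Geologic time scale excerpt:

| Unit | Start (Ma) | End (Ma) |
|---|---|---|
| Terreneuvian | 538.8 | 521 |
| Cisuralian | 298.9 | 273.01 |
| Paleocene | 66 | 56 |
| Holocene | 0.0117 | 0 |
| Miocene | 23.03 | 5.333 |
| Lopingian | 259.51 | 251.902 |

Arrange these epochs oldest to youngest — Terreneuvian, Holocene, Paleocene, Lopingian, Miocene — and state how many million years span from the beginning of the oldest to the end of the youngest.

From the excerpt: Terreneuvian 538.8–521; Holocene 0.0117–0; Paleocene 66–56; Lopingian 259.51–251.902; Miocene 23.03–5.333 (Ma).
Larger Ma is earlier, so the oldest is Terreneuvian and the youngest is Holocene; oldest to youngest: Terreneuvian, Lopingian, Paleocene, Miocene, Holocene.
Oldest start 538.8 minus youngest end 0 gives 538.8 Myr overall.

Terreneuvian, Lopingian, Paleocene, Miocene, Holocene; total span 538.8 Myr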